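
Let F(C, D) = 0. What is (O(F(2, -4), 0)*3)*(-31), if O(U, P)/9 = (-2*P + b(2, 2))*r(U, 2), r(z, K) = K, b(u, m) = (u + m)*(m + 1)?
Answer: -20088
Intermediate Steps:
b(u, m) = (1 + m)*(m + u) (b(u, m) = (m + u)*(1 + m) = (1 + m)*(m + u))
O(U, P) = 216 - 36*P (O(U, P) = 9*((-2*P + (2 + 2 + 2² + 2*2))*2) = 9*((-2*P + (2 + 2 + 4 + 4))*2) = 9*((-2*P + 12)*2) = 9*((12 - 2*P)*2) = 9*(24 - 4*P) = 216 - 36*P)
(O(F(2, -4), 0)*3)*(-31) = ((216 - 36*0)*3)*(-31) = ((216 + 0)*3)*(-31) = (216*3)*(-31) = 648*(-31) = -20088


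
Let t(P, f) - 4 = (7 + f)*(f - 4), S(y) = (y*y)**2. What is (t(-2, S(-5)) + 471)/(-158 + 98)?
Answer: -392947/60 ≈ -6549.1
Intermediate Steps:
S(y) = y**4 (S(y) = (y**2)**2 = y**4)
t(P, f) = 4 + (-4 + f)*(7 + f) (t(P, f) = 4 + (7 + f)*(f - 4) = 4 + (7 + f)*(-4 + f) = 4 + (-4 + f)*(7 + f))
(t(-2, S(-5)) + 471)/(-158 + 98) = ((-24 + ((-5)**4)**2 + 3*(-5)**4) + 471)/(-158 + 98) = ((-24 + 625**2 + 3*625) + 471)/(-60) = ((-24 + 390625 + 1875) + 471)*(-1/60) = (392476 + 471)*(-1/60) = 392947*(-1/60) = -392947/60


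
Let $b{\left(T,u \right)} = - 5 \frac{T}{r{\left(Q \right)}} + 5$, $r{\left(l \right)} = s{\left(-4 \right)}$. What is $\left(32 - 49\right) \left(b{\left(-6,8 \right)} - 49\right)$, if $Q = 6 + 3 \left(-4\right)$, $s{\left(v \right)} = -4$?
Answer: $\frac{1751}{2} \approx 875.5$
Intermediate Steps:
$Q = -6$ ($Q = 6 - 12 = -6$)
$r{\left(l \right)} = -4$
$b{\left(T,u \right)} = 5 + \frac{5 T}{4}$ ($b{\left(T,u \right)} = - 5 \frac{T}{-4} + 5 = - 5 T \left(- \frac{1}{4}\right) + 5 = - 5 \left(- \frac{T}{4}\right) + 5 = \frac{5 T}{4} + 5 = 5 + \frac{5 T}{4}$)
$\left(32 - 49\right) \left(b{\left(-6,8 \right)} - 49\right) = \left(32 - 49\right) \left(\left(5 + \frac{5}{4} \left(-6\right)\right) - 49\right) = \left(32 - 49\right) \left(\left(5 - \frac{15}{2}\right) - 49\right) = - 17 \left(- \frac{5}{2} - 49\right) = \left(-17\right) \left(- \frac{103}{2}\right) = \frac{1751}{2}$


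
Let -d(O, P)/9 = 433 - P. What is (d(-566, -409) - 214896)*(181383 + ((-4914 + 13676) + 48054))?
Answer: -52993084326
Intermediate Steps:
d(O, P) = -3897 + 9*P (d(O, P) = -9*(433 - P) = -3897 + 9*P)
(d(-566, -409) - 214896)*(181383 + ((-4914 + 13676) + 48054)) = ((-3897 + 9*(-409)) - 214896)*(181383 + ((-4914 + 13676) + 48054)) = ((-3897 - 3681) - 214896)*(181383 + (8762 + 48054)) = (-7578 - 214896)*(181383 + 56816) = -222474*238199 = -52993084326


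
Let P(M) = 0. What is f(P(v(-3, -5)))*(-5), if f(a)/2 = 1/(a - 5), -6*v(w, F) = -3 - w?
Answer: 2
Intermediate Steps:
v(w, F) = ½ + w/6 (v(w, F) = -(-3 - w)/6 = ½ + w/6)
f(a) = 2/(-5 + a) (f(a) = 2/(a - 5) = 2/(-5 + a))
f(P(v(-3, -5)))*(-5) = (2/(-5 + 0))*(-5) = (2/(-5))*(-5) = (2*(-⅕))*(-5) = -⅖*(-5) = 2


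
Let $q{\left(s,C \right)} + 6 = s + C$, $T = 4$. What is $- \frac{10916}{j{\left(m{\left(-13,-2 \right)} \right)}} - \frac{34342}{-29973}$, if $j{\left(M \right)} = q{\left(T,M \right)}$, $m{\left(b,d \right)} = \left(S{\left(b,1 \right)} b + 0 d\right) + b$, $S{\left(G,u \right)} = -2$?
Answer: $- \frac{326807506}{329703} \approx -991.22$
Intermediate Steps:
$m{\left(b,d \right)} = - b$ ($m{\left(b,d \right)} = \left(- 2 b + 0 d\right) + b = \left(- 2 b + 0\right) + b = - 2 b + b = - b$)
$q{\left(s,C \right)} = -6 + C + s$ ($q{\left(s,C \right)} = -6 + \left(s + C\right) = -6 + \left(C + s\right) = -6 + C + s$)
$j{\left(M \right)} = -2 + M$ ($j{\left(M \right)} = -6 + M + 4 = -2 + M$)
$- \frac{10916}{j{\left(m{\left(-13,-2 \right)} \right)}} - \frac{34342}{-29973} = - \frac{10916}{-2 - -13} - \frac{34342}{-29973} = - \frac{10916}{-2 + 13} - - \frac{34342}{29973} = - \frac{10916}{11} + \frac{34342}{29973} = - \frac{326807506}{329703}$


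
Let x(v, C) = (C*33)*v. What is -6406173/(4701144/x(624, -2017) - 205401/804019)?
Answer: 8913703021364752182/512956140725 ≈ 1.7377e+7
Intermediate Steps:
x(v, C) = 33*C*v (x(v, C) = (33*C)*v = 33*C*v)
-6406173/(4701144/x(624, -2017) - 205401/804019) = -6406173/(4701144/((33*(-2017)*624)) - 205401/804019) = -6406173/(4701144/(-41534064) - 205401*1/804019) = -6406173/(4701144*(-1/41534064) - 205401/804019) = -6406173/(-195881/1730586 - 205401/804019) = -6406173/(-512956140725/1391424025134) = -6406173*(-1391424025134/512956140725) = 8913703021364752182/512956140725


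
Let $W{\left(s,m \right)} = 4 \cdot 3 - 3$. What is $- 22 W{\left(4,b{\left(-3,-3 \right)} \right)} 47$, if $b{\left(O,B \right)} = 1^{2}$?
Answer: $-9306$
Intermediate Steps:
$b{\left(O,B \right)} = 1$
$W{\left(s,m \right)} = 9$ ($W{\left(s,m \right)} = 12 - 3 = 9$)
$- 22 W{\left(4,b{\left(-3,-3 \right)} \right)} 47 = \left(-22\right) 9 \cdot 47 = \left(-198\right) 47 = -9306$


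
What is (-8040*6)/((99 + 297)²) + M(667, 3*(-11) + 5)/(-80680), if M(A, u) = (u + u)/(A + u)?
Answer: -239870878/779762115 ≈ -0.30762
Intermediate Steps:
M(A, u) = 2*u/(A + u) (M(A, u) = (2*u)/(A + u) = 2*u/(A + u))
(-8040*6)/((99 + 297)²) + M(667, 3*(-11) + 5)/(-80680) = (-8040*6)/((99 + 297)²) + (2*(3*(-11) + 5)/(667 + (3*(-11) + 5)))/(-80680) = -48240/(396²) + (2*(-33 + 5)/(667 + (-33 + 5)))*(-1/80680) = -48240/156816 + (2*(-28)/(667 - 28))*(-1/80680) = -48240*1/156816 + (2*(-28)/639)*(-1/80680) = -335/1089 + (2*(-28)*(1/639))*(-1/80680) = -335/1089 - 56/639*(-1/80680) = -335/1089 + 7/6444315 = -239870878/779762115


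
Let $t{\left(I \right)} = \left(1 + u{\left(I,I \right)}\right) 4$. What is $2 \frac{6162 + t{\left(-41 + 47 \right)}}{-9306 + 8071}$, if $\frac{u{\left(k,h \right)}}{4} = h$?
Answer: $- \frac{12524}{1235} \approx -10.141$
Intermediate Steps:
$u{\left(k,h \right)} = 4 h$
$t{\left(I \right)} = 4 + 16 I$ ($t{\left(I \right)} = \left(1 + 4 I\right) 4 = 4 + 16 I$)
$2 \frac{6162 + t{\left(-41 + 47 \right)}}{-9306 + 8071} = 2 \frac{6162 + \left(4 + 16 \left(-41 + 47\right)\right)}{-9306 + 8071} = 2 \frac{6162 + \left(4 + 16 \cdot 6\right)}{-1235} = 2 \left(6162 + \left(4 + 96\right)\right) \left(- \frac{1}{1235}\right) = 2 \left(6162 + 100\right) \left(- \frac{1}{1235}\right) = 2 \cdot 6262 \left(- \frac{1}{1235}\right) = 2 \left(- \frac{6262}{1235}\right) = - \frac{12524}{1235}$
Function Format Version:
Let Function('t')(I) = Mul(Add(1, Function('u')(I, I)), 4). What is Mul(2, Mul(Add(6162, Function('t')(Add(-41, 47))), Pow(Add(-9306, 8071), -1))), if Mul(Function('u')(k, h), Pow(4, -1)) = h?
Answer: Rational(-12524, 1235) ≈ -10.141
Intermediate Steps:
Function('u')(k, h) = Mul(4, h)
Function('t')(I) = Add(4, Mul(16, I)) (Function('t')(I) = Mul(Add(1, Mul(4, I)), 4) = Add(4, Mul(16, I)))
Mul(2, Mul(Add(6162, Function('t')(Add(-41, 47))), Pow(Add(-9306, 8071), -1))) = Mul(2, Mul(Add(6162, Add(4, Mul(16, Add(-41, 47)))), Pow(Add(-9306, 8071), -1))) = Mul(2, Mul(Add(6162, Add(4, Mul(16, 6))), Pow(-1235, -1))) = Mul(2, Mul(Add(6162, Add(4, 96)), Rational(-1, 1235))) = Mul(2, Mul(Add(6162, 100), Rational(-1, 1235))) = Mul(2, Mul(6262, Rational(-1, 1235))) = Mul(2, Rational(-6262, 1235)) = Rational(-12524, 1235)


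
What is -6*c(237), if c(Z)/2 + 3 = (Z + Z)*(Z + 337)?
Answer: -3264876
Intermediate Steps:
c(Z) = -6 + 4*Z*(337 + Z) (c(Z) = -6 + 2*((Z + Z)*(Z + 337)) = -6 + 2*((2*Z)*(337 + Z)) = -6 + 2*(2*Z*(337 + Z)) = -6 + 4*Z*(337 + Z))
-6*c(237) = -6*(-6 + 4*237² + 1348*237) = -6*(-6 + 4*56169 + 319476) = -6*(-6 + 224676 + 319476) = -6*544146 = -3264876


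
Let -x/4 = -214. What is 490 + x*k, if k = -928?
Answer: -793878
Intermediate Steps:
x = 856 (x = -4*(-214) = 856)
490 + x*k = 490 + 856*(-928) = 490 - 794368 = -793878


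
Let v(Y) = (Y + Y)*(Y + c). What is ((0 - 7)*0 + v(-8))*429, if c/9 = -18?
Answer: 1166880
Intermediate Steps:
c = -162 (c = 9*(-18) = -162)
v(Y) = 2*Y*(-162 + Y) (v(Y) = (Y + Y)*(Y - 162) = (2*Y)*(-162 + Y) = 2*Y*(-162 + Y))
((0 - 7)*0 + v(-8))*429 = ((0 - 7)*0 + 2*(-8)*(-162 - 8))*429 = (-7*0 + 2*(-8)*(-170))*429 = (0 + 2720)*429 = 2720*429 = 1166880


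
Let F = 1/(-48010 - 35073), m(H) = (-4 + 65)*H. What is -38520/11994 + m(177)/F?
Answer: -1793197261269/1999 ≈ -8.9705e+8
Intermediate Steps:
m(H) = 61*H
F = -1/83083 (F = 1/(-83083) = -1/83083 ≈ -1.2036e-5)
-38520/11994 + m(177)/F = -38520/11994 + (61*177)/(-1/83083) = -38520*1/11994 + 10797*(-83083) = -6420/1999 - 897047151 = -1793197261269/1999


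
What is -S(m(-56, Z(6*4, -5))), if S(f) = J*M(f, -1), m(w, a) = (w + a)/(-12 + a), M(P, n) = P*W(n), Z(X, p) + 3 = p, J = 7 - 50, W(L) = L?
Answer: -688/5 ≈ -137.60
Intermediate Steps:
J = -43
Z(X, p) = -3 + p
M(P, n) = P*n
m(w, a) = (a + w)/(-12 + a)
S(f) = 43*f (S(f) = -43*f*(-1) = -(-43)*f = 43*f)
-S(m(-56, Z(6*4, -5))) = -43*((-3 - 5) - 56)/(-12 + (-3 - 5)) = -43*(-8 - 56)/(-12 - 8) = -43*-64/(-20) = -43*(-1/20*(-64)) = -43*16/5 = -1*688/5 = -688/5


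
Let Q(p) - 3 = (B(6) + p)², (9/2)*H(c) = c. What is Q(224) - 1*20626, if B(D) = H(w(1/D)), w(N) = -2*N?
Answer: 21519949/729 ≈ 29520.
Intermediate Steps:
H(c) = 2*c/9
B(D) = -4/(9*D) (B(D) = 2*(-2/D)/9 = -4/(9*D))
Q(p) = 3 + (-2/27 + p)² (Q(p) = 3 + (-4/9/6 + p)² = 3 + (-4/9*⅙ + p)² = 3 + (-2/27 + p)²)
Q(224) - 1*20626 = (3 + (-2 + 27*224)²/729) - 1*20626 = (3 + (-2 + 6048)²/729) - 20626 = (3 + (1/729)*6046²) - 20626 = (3 + (1/729)*36554116) - 20626 = (3 + 36554116/729) - 20626 = 36556303/729 - 20626 = 21519949/729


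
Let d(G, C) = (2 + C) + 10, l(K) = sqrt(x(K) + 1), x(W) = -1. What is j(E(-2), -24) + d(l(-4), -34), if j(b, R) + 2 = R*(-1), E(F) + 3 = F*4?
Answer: 0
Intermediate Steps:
l(K) = 0 (l(K) = sqrt(-1 + 1) = sqrt(0) = 0)
d(G, C) = 12 + C
E(F) = -3 + 4*F (E(F) = -3 + F*4 = -3 + 4*F)
j(b, R) = -2 - R (j(b, R) = -2 + R*(-1) = -2 - R)
j(E(-2), -24) + d(l(-4), -34) = (-2 - 1*(-24)) + (12 - 34) = (-2 + 24) - 22 = 22 - 22 = 0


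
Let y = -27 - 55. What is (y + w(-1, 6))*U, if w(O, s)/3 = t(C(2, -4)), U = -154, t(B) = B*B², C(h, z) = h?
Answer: 8932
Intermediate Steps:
t(B) = B³
y = -82
w(O, s) = 24 (w(O, s) = 3*2³ = 3*8 = 24)
(y + w(-1, 6))*U = (-82 + 24)*(-154) = -58*(-154) = 8932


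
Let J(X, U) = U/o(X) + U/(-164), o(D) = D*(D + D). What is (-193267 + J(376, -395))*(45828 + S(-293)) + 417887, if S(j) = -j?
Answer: -103328516067594075/11592832 ≈ -8.9131e+9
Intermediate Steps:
o(D) = 2*D² (o(D) = D*(2*D) = 2*D²)
J(X, U) = -U/164 + U/(2*X²) (J(X, U) = U/((2*X²)) + U/(-164) = U*(1/(2*X²)) + U*(-1/164) = U/(2*X²) - U/164 = -U/164 + U/(2*X²))
(-193267 + J(376, -395))*(45828 + S(-293)) + 417887 = (-193267 + (-1/164*(-395) + (½)*(-395)/376²))*(45828 - 1*(-293)) + 417887 = (-193267 + (395/164 + (½)*(-395)*(1/141376)))*(45828 + 293) + 417887 = (-193267 + (395/164 - 395/282752))*46121 + 417887 = (-193267 + 27905565/11592832)*46121 + 417887 = -2240483956579/11592832*46121 + 417887 = -103333360561380059/11592832 + 417887 = -103328516067594075/11592832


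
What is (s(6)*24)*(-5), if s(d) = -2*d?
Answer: 1440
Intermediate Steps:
(s(6)*24)*(-5) = (-2*6*24)*(-5) = -12*24*(-5) = -288*(-5) = 1440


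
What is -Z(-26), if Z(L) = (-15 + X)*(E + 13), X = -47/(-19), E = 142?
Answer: 36890/19 ≈ 1941.6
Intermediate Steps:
X = 47/19 (X = -47*(-1/19) = 47/19 ≈ 2.4737)
Z(L) = -36890/19 (Z(L) = (-15 + 47/19)*(142 + 13) = -238/19*155 = -36890/19)
-Z(-26) = -1*(-36890/19) = 36890/19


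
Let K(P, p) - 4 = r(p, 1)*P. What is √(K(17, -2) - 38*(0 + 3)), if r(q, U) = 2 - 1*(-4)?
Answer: 2*I*√2 ≈ 2.8284*I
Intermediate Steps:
r(q, U) = 6 (r(q, U) = 2 + 4 = 6)
K(P, p) = 4 + 6*P
√(K(17, -2) - 38*(0 + 3)) = √((4 + 6*17) - 38*(0 + 3)) = √((4 + 102) - 38*3) = √(106 - 114) = √(-8) = 2*I*√2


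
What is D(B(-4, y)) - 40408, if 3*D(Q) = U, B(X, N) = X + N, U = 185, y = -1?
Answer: -121039/3 ≈ -40346.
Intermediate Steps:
B(X, N) = N + X
D(Q) = 185/3 (D(Q) = (⅓)*185 = 185/3)
D(B(-4, y)) - 40408 = 185/3 - 40408 = -121039/3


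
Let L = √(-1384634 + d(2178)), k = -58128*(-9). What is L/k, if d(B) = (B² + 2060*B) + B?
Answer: √1961977/261576 ≈ 0.0053549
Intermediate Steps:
k = 523152
d(B) = B² + 2061*B
L = 2*√1961977 (L = √(-1384634 + 2178*(2061 + 2178)) = √(-1384634 + 2178*4239) = √(-1384634 + 9232542) = √7847908 = 2*√1961977 ≈ 2801.4)
L/k = (2*√1961977)/523152 = (2*√1961977)*(1/523152) = √1961977/261576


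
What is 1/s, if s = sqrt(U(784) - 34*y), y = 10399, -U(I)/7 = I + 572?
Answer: -I*sqrt(363058)/363058 ≈ -0.0016596*I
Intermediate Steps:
U(I) = -4004 - 7*I (U(I) = -7*(I + 572) = -7*(572 + I) = -4004 - 7*I)
s = I*sqrt(363058) (s = sqrt((-4004 - 7*784) - 34*10399) = sqrt((-4004 - 5488) - 353566) = sqrt(-9492 - 353566) = sqrt(-363058) = I*sqrt(363058) ≈ 602.54*I)
1/s = 1/(I*sqrt(363058)) = -I*sqrt(363058)/363058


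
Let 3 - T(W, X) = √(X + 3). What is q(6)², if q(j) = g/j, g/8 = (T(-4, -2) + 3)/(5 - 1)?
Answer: 25/9 ≈ 2.7778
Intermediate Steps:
T(W, X) = 3 - √(3 + X) (T(W, X) = 3 - √(X + 3) = 3 - √(3 + X))
g = 10 (g = 8*(((3 - √(3 - 2)) + 3)/(5 - 1)) = 8*(((3 - √1) + 3)/4) = 8*(((3 - 1*1) + 3)*(¼)) = 8*(((3 - 1) + 3)*(¼)) = 8*((2 + 3)*(¼)) = 8*(5*(¼)) = 8*(5/4) = 10)
q(j) = 10/j
q(6)² = (10/6)² = (10*(⅙))² = (5/3)² = 25/9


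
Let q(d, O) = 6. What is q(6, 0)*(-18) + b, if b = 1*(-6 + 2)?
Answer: -112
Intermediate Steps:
b = -4 (b = 1*(-4) = -4)
q(6, 0)*(-18) + b = 6*(-18) - 4 = -108 - 4 = -112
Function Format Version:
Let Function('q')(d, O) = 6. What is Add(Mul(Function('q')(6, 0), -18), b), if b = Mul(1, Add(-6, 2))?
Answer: -112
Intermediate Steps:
b = -4 (b = Mul(1, -4) = -4)
Add(Mul(Function('q')(6, 0), -18), b) = Add(Mul(6, -18), -4) = Add(-108, -4) = -112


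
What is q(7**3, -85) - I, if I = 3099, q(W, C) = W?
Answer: -2756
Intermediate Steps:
q(7**3, -85) - I = 7**3 - 1*3099 = 343 - 3099 = -2756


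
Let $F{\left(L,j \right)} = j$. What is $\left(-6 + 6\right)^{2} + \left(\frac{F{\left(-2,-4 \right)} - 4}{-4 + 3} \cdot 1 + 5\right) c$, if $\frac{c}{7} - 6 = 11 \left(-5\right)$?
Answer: $-4459$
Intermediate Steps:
$c = -343$ ($c = 42 + 7 \cdot 11 \left(-5\right) = 42 + 7 \left(-55\right) = 42 - 385 = -343$)
$\left(-6 + 6\right)^{2} + \left(\frac{F{\left(-2,-4 \right)} - 4}{-4 + 3} \cdot 1 + 5\right) c = \left(-6 + 6\right)^{2} + \left(\frac{-4 - 4}{-4 + 3} \cdot 1 + 5\right) \left(-343\right) = 0^{2} + \left(- \frac{8}{-1} \cdot 1 + 5\right) \left(-343\right) = 0 + \left(\left(-8\right) \left(-1\right) 1 + 5\right) \left(-343\right) = 0 + \left(8 \cdot 1 + 5\right) \left(-343\right) = 0 + \left(8 + 5\right) \left(-343\right) = 0 + 13 \left(-343\right) = 0 - 4459 = -4459$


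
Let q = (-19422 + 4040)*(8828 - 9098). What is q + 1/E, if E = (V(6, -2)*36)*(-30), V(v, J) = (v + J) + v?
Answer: 44853911999/10800 ≈ 4.1531e+6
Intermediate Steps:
V(v, J) = J + 2*v (V(v, J) = (J + v) + v = J + 2*v)
E = -10800 (E = ((-2 + 2*6)*36)*(-30) = ((-2 + 12)*36)*(-30) = (10*36)*(-30) = 360*(-30) = -10800)
q = 4153140 (q = -15382*(-270) = 4153140)
q + 1/E = 4153140 + 1/(-10800) = 4153140 - 1/10800 = 44853911999/10800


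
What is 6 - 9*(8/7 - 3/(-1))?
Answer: -219/7 ≈ -31.286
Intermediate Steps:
6 - 9*(8/7 - 3/(-1)) = 6 - 9*(8*(1/7) - 3*(-1)) = 6 - 9*(8/7 + 3) = 6 - 9*29/7 = 6 - 261/7 = -219/7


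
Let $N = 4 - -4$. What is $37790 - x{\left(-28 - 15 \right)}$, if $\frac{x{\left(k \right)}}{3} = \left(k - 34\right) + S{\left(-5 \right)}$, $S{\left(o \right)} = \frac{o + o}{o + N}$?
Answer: $38031$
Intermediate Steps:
$N = 8$ ($N = 4 + 4 = 8$)
$S{\left(o \right)} = \frac{2 o}{8 + o}$ ($S{\left(o \right)} = \frac{o + o}{o + 8} = \frac{2 o}{8 + o}$)
$x{\left(k \right)} = -112 + 3 k$ ($x{\left(k \right)} = 3 \left(\left(k - 34\right) + 2 \left(-5\right) \frac{1}{8 - 5}\right) = 3 \left(\left(-34 + k\right) + 2 \left(-5\right) \frac{1}{3}\right) = 3 \left(\left(-34 + k\right) - \frac{10}{3}\right) = 3 \left(- \frac{112}{3} + k\right) = -112 + 3 k$)
$37790 - x{\left(-28 - 15 \right)} = 37790 - \left(-112 + 3 \left(-28 - 15\right)\right) = 37790 - \left(-112 + 3 \left(-43\right)\right) = 37790 - \left(-112 - 129\right) = 37790 - -241 = 37790 + 241 = 38031$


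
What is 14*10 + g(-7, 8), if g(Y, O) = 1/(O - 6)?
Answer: 281/2 ≈ 140.50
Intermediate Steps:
g(Y, O) = 1/(-6 + O)
14*10 + g(-7, 8) = 14*10 + 1/(-6 + 8) = 140 + 1/2 = 140 + ½ = 281/2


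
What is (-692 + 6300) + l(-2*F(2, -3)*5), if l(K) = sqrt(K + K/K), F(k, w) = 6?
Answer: 5608 + I*sqrt(59) ≈ 5608.0 + 7.6811*I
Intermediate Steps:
l(K) = sqrt(1 + K) (l(K) = sqrt(K + 1) = sqrt(1 + K))
(-692 + 6300) + l(-2*F(2, -3)*5) = (-692 + 6300) + sqrt(1 - 2*6*5) = 5608 + sqrt(1 - 12*5) = 5608 + sqrt(1 - 60) = 5608 + sqrt(-59) = 5608 + I*sqrt(59)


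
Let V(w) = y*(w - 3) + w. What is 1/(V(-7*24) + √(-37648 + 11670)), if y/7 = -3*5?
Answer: 17787/316403347 - I*√25978/316403347 ≈ 5.6216e-5 - 5.094e-7*I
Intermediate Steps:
y = -105 (y = 7*(-3*5) = 7*(-15) = -105)
V(w) = 315 - 104*w (V(w) = -105*(w - 3) + w = -105*(-3 + w) + w = (315 - 105*w) + w = 315 - 104*w)
1/(V(-7*24) + √(-37648 + 11670)) = 1/((315 - (-728)*24) + √(-37648 + 11670)) = 1/((315 - 104*(-168)) + √(-25978)) = 1/((315 + 17472) + I*√25978) = 1/(17787 + I*√25978)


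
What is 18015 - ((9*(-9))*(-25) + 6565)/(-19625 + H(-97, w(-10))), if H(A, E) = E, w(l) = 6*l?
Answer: 70926773/3937 ≈ 18015.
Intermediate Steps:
18015 - ((9*(-9))*(-25) + 6565)/(-19625 + H(-97, w(-10))) = 18015 - ((9*(-9))*(-25) + 6565)/(-19625 + 6*(-10)) = 18015 - (-81*(-25) + 6565)/(-19625 - 60) = 18015 - (2025 + 6565)/(-19685) = 18015 - 8590*(-1)/19685 = 18015 - 1*(-1718/3937) = 18015 + 1718/3937 = 70926773/3937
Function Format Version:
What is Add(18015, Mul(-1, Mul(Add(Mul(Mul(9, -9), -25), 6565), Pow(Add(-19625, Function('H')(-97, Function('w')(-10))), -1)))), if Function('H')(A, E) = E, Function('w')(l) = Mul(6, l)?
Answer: Rational(70926773, 3937) ≈ 18015.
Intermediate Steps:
Add(18015, Mul(-1, Mul(Add(Mul(Mul(9, -9), -25), 6565), Pow(Add(-19625, Function('H')(-97, Function('w')(-10))), -1)))) = Add(18015, Mul(-1, Mul(Add(Mul(Mul(9, -9), -25), 6565), Pow(Add(-19625, Mul(6, -10)), -1)))) = Add(18015, Mul(-1, Mul(Add(Mul(-81, -25), 6565), Pow(Add(-19625, -60), -1)))) = Add(18015, Mul(-1, Mul(Add(2025, 6565), Pow(-19685, -1)))) = Add(18015, Mul(-1, Mul(8590, Rational(-1, 19685)))) = Add(18015, Mul(-1, Rational(-1718, 3937))) = Add(18015, Rational(1718, 3937)) = Rational(70926773, 3937)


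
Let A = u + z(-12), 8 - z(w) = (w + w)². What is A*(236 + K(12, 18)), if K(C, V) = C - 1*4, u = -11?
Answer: -141276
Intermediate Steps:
K(C, V) = -4 + C (K(C, V) = C - 4 = -4 + C)
z(w) = 8 - 4*w² (z(w) = 8 - (w + w)² = 8 - (2*w)² = 8 - 4*w²)
A = -579 (A = -11 + (8 - 4*(-12)²) = -11 + (8 - 4*144) = -11 + (8 - 576) = -11 - 568 = -579)
A*(236 + K(12, 18)) = -579*(236 + (-4 + 12)) = -579*(236 + 8) = -579*244 = -141276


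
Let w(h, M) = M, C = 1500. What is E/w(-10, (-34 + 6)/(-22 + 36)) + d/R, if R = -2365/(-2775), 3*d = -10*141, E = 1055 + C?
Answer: -1730215/946 ≈ -1829.0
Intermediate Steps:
E = 2555 (E = 1055 + 1500 = 2555)
d = -470 (d = (-10*141)/3 = (⅓)*(-1410) = -470)
R = 473/555 (R = -2365*(-1/2775) = 473/555 ≈ 0.85225)
E/w(-10, (-34 + 6)/(-22 + 36)) + d/R = 2555/(((-34 + 6)/(-22 + 36))) - 470/473/555 = 2555/((-28/14)) - 470*555/473 = 2555/((-28*1/14)) - 260850/473 = 2555/(-2) - 260850/473 = 2555*(-½) - 260850/473 = -2555/2 - 260850/473 = -1730215/946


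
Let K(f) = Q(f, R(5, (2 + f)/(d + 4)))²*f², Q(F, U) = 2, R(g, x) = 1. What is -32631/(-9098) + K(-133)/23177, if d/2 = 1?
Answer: 28571975/4303354 ≈ 6.6395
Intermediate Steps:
d = 2 (d = 2*1 = 2)
K(f) = 4*f² (K(f) = 2²*f² = 4*f²)
-32631/(-9098) + K(-133)/23177 = -32631/(-9098) + (4*(-133)²)/23177 = -32631*(-1/9098) + (4*17689)*(1/23177) = 32631/9098 + 70756*(1/23177) = 32631/9098 + 1444/473 = 28571975/4303354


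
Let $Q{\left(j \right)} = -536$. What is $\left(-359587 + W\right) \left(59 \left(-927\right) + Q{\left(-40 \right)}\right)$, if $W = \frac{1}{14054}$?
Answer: $\frac{279107245909613}{14054} \approx 1.986 \cdot 10^{10}$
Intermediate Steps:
$W = \frac{1}{14054} \approx 7.1154 \cdot 10^{-5}$
$\left(-359587 + W\right) \left(59 \left(-927\right) + Q{\left(-40 \right)}\right) = \left(-359587 + \frac{1}{14054}\right) \left(59 \left(-927\right) - 536\right) = - \frac{5053635697 \left(-54693 - 536\right)}{14054} = \left(- \frac{5053635697}{14054}\right) \left(-55229\right) = \frac{279107245909613}{14054}$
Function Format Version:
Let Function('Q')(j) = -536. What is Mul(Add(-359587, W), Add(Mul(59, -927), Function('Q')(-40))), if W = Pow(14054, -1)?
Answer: Rational(279107245909613, 14054) ≈ 1.9860e+10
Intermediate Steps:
W = Rational(1, 14054) ≈ 7.1154e-5
Mul(Add(-359587, W), Add(Mul(59, -927), Function('Q')(-40))) = Mul(Add(-359587, Rational(1, 14054)), Add(Mul(59, -927), -536)) = Mul(Rational(-5053635697, 14054), Add(-54693, -536)) = Mul(Rational(-5053635697, 14054), -55229) = Rational(279107245909613, 14054)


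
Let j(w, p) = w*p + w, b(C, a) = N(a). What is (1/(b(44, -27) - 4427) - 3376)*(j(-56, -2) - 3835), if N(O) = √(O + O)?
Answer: 250034305598865/19598383 + 11337*I*√6/19598383 ≈ 1.2758e+7 + 0.0014169*I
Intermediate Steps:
N(O) = √2*√O (N(O) = √(2*O) = √2*√O)
b(C, a) = √2*√a
j(w, p) = w + p*w (j(w, p) = p*w + w = w + p*w)
(1/(b(44, -27) - 4427) - 3376)*(j(-56, -2) - 3835) = (1/(√2*√(-27) - 4427) - 3376)*(-56*(1 - 2) - 3835) = (1/(√2*(3*I*√3) - 4427) - 3376)*(-56*(-1) - 3835) = (1/(3*I*√6 - 4427) - 3376)*(56 - 3835) = (1/(-4427 + 3*I*√6) - 3376)*(-3779) = (-3376 + 1/(-4427 + 3*I*√6))*(-3779) = 12757904 - 3779/(-4427 + 3*I*√6)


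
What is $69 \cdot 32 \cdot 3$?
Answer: $6624$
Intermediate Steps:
$69 \cdot 32 \cdot 3 = 69 \cdot 96 = 6624$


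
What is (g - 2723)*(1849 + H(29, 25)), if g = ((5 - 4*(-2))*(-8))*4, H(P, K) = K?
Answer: -5882486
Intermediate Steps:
g = -416 (g = ((5 + 8)*(-8))*4 = (13*(-8))*4 = -104*4 = -416)
(g - 2723)*(1849 + H(29, 25)) = (-416 - 2723)*(1849 + 25) = -3139*1874 = -5882486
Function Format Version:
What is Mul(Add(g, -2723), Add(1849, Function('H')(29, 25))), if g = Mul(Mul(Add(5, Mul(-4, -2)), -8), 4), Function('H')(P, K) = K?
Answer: -5882486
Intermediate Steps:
g = -416 (g = Mul(Mul(Add(5, 8), -8), 4) = Mul(Mul(13, -8), 4) = Mul(-104, 4) = -416)
Mul(Add(g, -2723), Add(1849, Function('H')(29, 25))) = Mul(Add(-416, -2723), Add(1849, 25)) = Mul(-3139, 1874) = -5882486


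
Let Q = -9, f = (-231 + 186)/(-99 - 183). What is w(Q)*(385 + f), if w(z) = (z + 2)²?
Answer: 1774045/94 ≈ 18873.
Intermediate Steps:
f = 15/94 (f = -45/(-282) = -45*(-1/282) = 15/94 ≈ 0.15957)
w(z) = (2 + z)²
w(Q)*(385 + f) = (2 - 9)²*(385 + 15/94) = (-7)²*(36205/94) = 49*(36205/94) = 1774045/94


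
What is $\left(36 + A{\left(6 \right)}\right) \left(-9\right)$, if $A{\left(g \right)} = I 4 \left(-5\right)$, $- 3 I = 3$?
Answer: $-504$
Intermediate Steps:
$I = -1$ ($I = \left(- \frac{1}{3}\right) 3 = -1$)
$A{\left(g \right)} = 20$ ($A{\left(g \right)} = \left(-1\right) 4 \left(-5\right) = \left(-4\right) \left(-5\right) = 20$)
$\left(36 + A{\left(6 \right)}\right) \left(-9\right) = \left(36 + 20\right) \left(-9\right) = 56 \left(-9\right) = -504$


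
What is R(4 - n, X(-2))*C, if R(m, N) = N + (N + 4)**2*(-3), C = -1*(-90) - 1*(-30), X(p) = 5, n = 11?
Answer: -28560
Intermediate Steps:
C = 120 (C = 90 + 30 = 120)
R(m, N) = N - 3*(4 + N)**2 (R(m, N) = N + (4 + N)**2*(-3) = N - 3*(4 + N)**2)
R(4 - n, X(-2))*C = (5 - 3*(4 + 5)**2)*120 = (5 - 3*9**2)*120 = (5 - 3*81)*120 = (5 - 243)*120 = -238*120 = -28560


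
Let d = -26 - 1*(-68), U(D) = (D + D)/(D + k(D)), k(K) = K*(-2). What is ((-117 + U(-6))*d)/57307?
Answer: -294/3371 ≈ -0.087214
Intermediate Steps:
k(K) = -2*K
U(D) = -2 (U(D) = (D + D)/(D - 2*D) = (2*D)/((-D)) = (2*D)*(-1/D) = -2)
d = 42 (d = -26 + 68 = 42)
((-117 + U(-6))*d)/57307 = ((-117 - 2)*42)/57307 = -119*42*(1/57307) = -4998*1/57307 = -294/3371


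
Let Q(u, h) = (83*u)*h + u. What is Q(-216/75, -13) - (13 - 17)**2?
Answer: 77216/25 ≈ 3088.6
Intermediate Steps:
Q(u, h) = u + 83*h*u (Q(u, h) = 83*h*u + u = u + 83*h*u)
Q(-216/75, -13) - (13 - 17)**2 = (-216/75)*(1 + 83*(-13)) - (13 - 17)**2 = (-216*1/75)*(1 - 1079) - 1*(-4)**2 = -72/25*(-1078) - 1*16 = 77616/25 - 16 = 77216/25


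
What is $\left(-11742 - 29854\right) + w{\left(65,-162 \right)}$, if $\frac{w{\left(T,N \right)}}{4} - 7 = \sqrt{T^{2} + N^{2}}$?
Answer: $-41568 + 4 \sqrt{30469} \approx -40870.0$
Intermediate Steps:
$w{\left(T,N \right)} = 28 + 4 \sqrt{N^{2} + T^{2}}$ ($w{\left(T,N \right)} = 28 + 4 \sqrt{T^{2} + N^{2}} = 28 + 4 \sqrt{N^{2} + T^{2}}$)
$\left(-11742 - 29854\right) + w{\left(65,-162 \right)} = \left(-11742 - 29854\right) + \left(28 + 4 \sqrt{\left(-162\right)^{2} + 65^{2}}\right) = \left(-11742 - 29854\right) + \left(28 + 4 \sqrt{26244 + 4225}\right) = \left(-11742 - 29854\right) + \left(28 + 4 \sqrt{30469}\right) = -41596 + \left(28 + 4 \sqrt{30469}\right) = -41568 + 4 \sqrt{30469}$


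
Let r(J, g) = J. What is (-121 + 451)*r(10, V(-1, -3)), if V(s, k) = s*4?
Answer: 3300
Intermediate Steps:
V(s, k) = 4*s
(-121 + 451)*r(10, V(-1, -3)) = (-121 + 451)*10 = 330*10 = 3300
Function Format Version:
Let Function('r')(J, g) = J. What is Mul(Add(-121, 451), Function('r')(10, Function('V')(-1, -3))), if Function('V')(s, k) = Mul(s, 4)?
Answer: 3300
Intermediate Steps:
Function('V')(s, k) = Mul(4, s)
Mul(Add(-121, 451), Function('r')(10, Function('V')(-1, -3))) = Mul(Add(-121, 451), 10) = Mul(330, 10) = 3300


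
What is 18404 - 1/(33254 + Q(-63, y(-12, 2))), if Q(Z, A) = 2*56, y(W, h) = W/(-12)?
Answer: 614067863/33366 ≈ 18404.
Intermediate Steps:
y(W, h) = -W/12 (y(W, h) = W*(-1/12) = -W/12)
Q(Z, A) = 112
18404 - 1/(33254 + Q(-63, y(-12, 2))) = 18404 - 1/(33254 + 112) = 18404 - 1/33366 = 614067863/33366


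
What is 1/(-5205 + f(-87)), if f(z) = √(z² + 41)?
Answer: -1041/5416883 - √7610/27084415 ≈ -0.00019540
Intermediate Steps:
f(z) = √(41 + z²)
1/(-5205 + f(-87)) = 1/(-5205 + √(41 + (-87)²)) = 1/(-5205 + √(41 + 7569)) = 1/(-5205 + √7610)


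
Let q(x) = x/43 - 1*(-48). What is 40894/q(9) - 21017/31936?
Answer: 56114035471/66203328 ≈ 847.60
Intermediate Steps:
q(x) = 48 + x/43 (q(x) = x*(1/43) + 48 = x/43 + 48 = 48 + x/43)
40894/q(9) - 21017/31936 = 40894/(48 + (1/43)*9) - 21017/31936 = 40894/(48 + 9/43) - 21017*1/31936 = 40894/(2073/43) - 21017/31936 = 40894*(43/2073) - 21017/31936 = 1758442/2073 - 21017/31936 = 56114035471/66203328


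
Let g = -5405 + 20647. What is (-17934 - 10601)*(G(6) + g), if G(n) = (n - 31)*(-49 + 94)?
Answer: -402828595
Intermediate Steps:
g = 15242
G(n) = -1395 + 45*n (G(n) = (-31 + n)*45 = -1395 + 45*n)
(-17934 - 10601)*(G(6) + g) = (-17934 - 10601)*((-1395 + 45*6) + 15242) = -28535*((-1395 + 270) + 15242) = -28535*(-1125 + 15242) = -28535*14117 = -402828595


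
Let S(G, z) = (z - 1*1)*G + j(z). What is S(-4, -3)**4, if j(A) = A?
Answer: 28561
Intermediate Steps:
S(G, z) = z + G*(-1 + z) (S(G, z) = (z - 1*1)*G + z = (z - 1)*G + z = (-1 + z)*G + z = G*(-1 + z) + z = z + G*(-1 + z))
S(-4, -3)**4 = (-3 - 1*(-4) - 4*(-3))**4 = (-3 + 4 + 12)**4 = 13**4 = 28561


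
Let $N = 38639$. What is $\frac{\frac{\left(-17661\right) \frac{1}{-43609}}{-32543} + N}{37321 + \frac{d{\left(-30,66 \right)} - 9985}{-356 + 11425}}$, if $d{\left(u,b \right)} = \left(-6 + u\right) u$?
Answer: $\frac{21677537601436961}{20937652152626951} \approx 1.0353$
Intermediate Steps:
$d{\left(u,b \right)} = u \left(-6 + u\right)$
$\frac{\frac{\left(-17661\right) \frac{1}{-43609}}{-32543} + N}{37321 + \frac{d{\left(-30,66 \right)} - 9985}{-356 + 11425}} = \frac{\frac{\left(-17661\right) \frac{1}{-43609}}{-32543} + 38639}{37321 + \frac{- 30 \left(-6 - 30\right) - 9985}{-356 + 11425}} = \frac{\left(-17661\right) \left(- \frac{1}{43609}\right) \left(- \frac{1}{32543}\right) + 38639}{37321 + \frac{\left(-30\right) \left(-36\right) - 9985}{11069}} = \frac{\frac{17661}{43609} \left(- \frac{1}{32543}\right) + 38639}{37321 + \left(1080 - 9985\right) \frac{1}{11069}} = \frac{- \frac{2523}{202738241} + 38639}{37321 - \frac{8905}{11069}} = \frac{7833602891476}{202738241 \left(37321 - \frac{8905}{11069}\right)} = \frac{7833602891476}{202738241 \cdot \frac{413097244}{11069}} = \frac{7833602891476}{202738241} \cdot \frac{11069}{413097244} = \frac{21677537601436961}{20937652152626951}$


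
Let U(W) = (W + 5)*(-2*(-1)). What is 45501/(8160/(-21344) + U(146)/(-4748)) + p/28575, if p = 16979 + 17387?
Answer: -2058773693851508/20176436025 ≈ -1.0204e+5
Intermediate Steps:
U(W) = 10 + 2*W (U(W) = (5 + W)*2 = 10 + 2*W)
p = 34366
45501/(8160/(-21344) + U(146)/(-4748)) + p/28575 = 45501/(8160/(-21344) + (10 + 2*146)/(-4748)) + 34366/28575 = 45501/(8160*(-1/21344) + (10 + 292)*(-1/4748)) + 34366*(1/28575) = 45501/(-255/667 + 302*(-1/4748)) + 34366/28575 = 45501/(-255/667 - 151/2374) + 34366/28575 = 45501/(-706087/1583458) + 34366/28575 = 45501*(-1583458/706087) + 34366/28575 = -72048922458/706087 + 34366/28575 = -2058773693851508/20176436025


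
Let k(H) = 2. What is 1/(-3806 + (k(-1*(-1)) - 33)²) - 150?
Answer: -426751/2845 ≈ -150.00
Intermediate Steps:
1/(-3806 + (k(-1*(-1)) - 33)²) - 150 = 1/(-3806 + (2 - 33)²) - 150 = 1/(-3806 + (-31)²) - 150 = 1/(-3806 + 961) - 150 = 1/(-2845) - 150 = -1/2845 - 150 = -426751/2845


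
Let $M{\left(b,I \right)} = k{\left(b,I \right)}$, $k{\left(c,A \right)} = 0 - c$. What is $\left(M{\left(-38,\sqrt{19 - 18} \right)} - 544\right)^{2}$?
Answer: $256036$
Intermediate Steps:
$k{\left(c,A \right)} = - c$
$M{\left(b,I \right)} = - b$
$\left(M{\left(-38,\sqrt{19 - 18} \right)} - 544\right)^{2} = \left(\left(-1\right) \left(-38\right) - 544\right)^{2} = \left(38 - 544\right)^{2} = \left(-506\right)^{2} = 256036$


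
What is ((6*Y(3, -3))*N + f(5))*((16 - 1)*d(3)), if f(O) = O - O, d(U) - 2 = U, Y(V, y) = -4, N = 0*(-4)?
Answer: 0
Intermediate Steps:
N = 0
d(U) = 2 + U
f(O) = 0
((6*Y(3, -3))*N + f(5))*((16 - 1)*d(3)) = ((6*(-4))*0 + 0)*((16 - 1)*(2 + 3)) = (-24*0 + 0)*(15*5) = (0 + 0)*75 = 0*75 = 0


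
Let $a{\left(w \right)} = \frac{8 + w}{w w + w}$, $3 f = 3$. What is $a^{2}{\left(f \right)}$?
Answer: $\frac{81}{4} \approx 20.25$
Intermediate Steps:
$f = 1$ ($f = \frac{1}{3} \cdot 3 = 1$)
$a{\left(w \right)} = \frac{8 + w}{w + w^{2}}$ ($a{\left(w \right)} = \frac{8 + w}{w^{2} + w} = \frac{8 + w}{w + w^{2}}$)
$a^{2}{\left(f \right)} = \left(\frac{8 + 1}{1 \left(1 + 1\right)}\right)^{2} = \left(1 \cdot \frac{1}{2} \cdot 9\right)^{2} = \left(\frac{9}{2}\right)^{2} = \frac{81}{4}$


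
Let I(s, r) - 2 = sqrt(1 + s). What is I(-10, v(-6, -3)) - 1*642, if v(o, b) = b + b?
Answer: -640 + 3*I ≈ -640.0 + 3.0*I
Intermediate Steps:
v(o, b) = 2*b
I(s, r) = 2 + sqrt(1 + s)
I(-10, v(-6, -3)) - 1*642 = (2 + sqrt(1 - 10)) - 1*642 = (2 + sqrt(-9)) - 642 = (2 + 3*I) - 642 = -640 + 3*I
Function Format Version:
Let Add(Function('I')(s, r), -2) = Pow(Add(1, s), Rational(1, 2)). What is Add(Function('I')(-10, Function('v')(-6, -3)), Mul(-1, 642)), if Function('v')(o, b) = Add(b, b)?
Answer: Add(-640, Mul(3, I)) ≈ Add(-640.00, Mul(3.0000, I))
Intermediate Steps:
Function('v')(o, b) = Mul(2, b)
Function('I')(s, r) = Add(2, Pow(Add(1, s), Rational(1, 2)))
Add(Function('I')(-10, Function('v')(-6, -3)), Mul(-1, 642)) = Add(Add(2, Pow(Add(1, -10), Rational(1, 2))), Mul(-1, 642)) = Add(Add(2, Pow(-9, Rational(1, 2))), -642) = Add(Add(2, Mul(3, I)), -642) = Add(-640, Mul(3, I))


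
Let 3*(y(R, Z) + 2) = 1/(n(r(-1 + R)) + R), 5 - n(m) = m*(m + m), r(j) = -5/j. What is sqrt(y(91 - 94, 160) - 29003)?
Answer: I*sqrt(2349429)/9 ≈ 170.31*I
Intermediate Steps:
n(m) = 5 - 2*m**2 (n(m) = 5 - m*(m + m) = 5 - m*2*m = 5 - 2*m**2)
y(R, Z) = -2 + 1/(3*(5 + R - 50/(-1 + R)**2)) (y(R, Z) = -2 + 1/(3*((5 - 2*25/(-1 + R)**2) + R)) = -2 + 1/(3*((5 - 50/(-1 + R)**2) + R)) = -2 + 1/(3*(5 + R - 50/(-1 + R)**2)))
sqrt(y(91 - 94, 160) - 29003) = sqrt((300 - 30*(-1 + (91 - 94))**2 + (-1 + (91 - 94))**2*(1 - 6*(91 - 94)))/(3*(-50 + (-1 + (91 - 94))**2*(5 + (91 - 94)))) - 29003) = sqrt((300 - 30*(-1 - 3)**2 + (-1 - 3)**2*(1 - 6*(-3)))/(3*(-50 + (-1 - 3)**2*(5 - 3))) - 29003) = sqrt((300 - 30*(-4)**2 + (-4)**2*(1 + 18))/(3*(-50 + (-4)**2*2)) - 29003) = sqrt((300 - 30*16 + 16*19)/(3*(-50 + 16*2)) - 29003) = sqrt((300 - 480 + 304)/(3*(-50 + 32)) - 29003) = sqrt((1/3)*124/(-18) - 29003) = sqrt((1/3)*(-1/18)*124 - 29003) = sqrt(-62/27 - 29003) = sqrt(-783143/27) = I*sqrt(2349429)/9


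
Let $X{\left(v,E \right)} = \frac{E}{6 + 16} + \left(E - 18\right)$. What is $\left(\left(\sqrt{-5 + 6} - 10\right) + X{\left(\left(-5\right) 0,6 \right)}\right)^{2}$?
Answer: $\frac{51984}{121} \approx 429.62$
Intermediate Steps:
$X{\left(v,E \right)} = -18 + \frac{23 E}{22}$ ($X{\left(v,E \right)} = \frac{E}{22} + \left(-18 + E\right) = -18 + \frac{23 E}{22}$)
$\left(\left(\sqrt{-5 + 6} - 10\right) + X{\left(\left(-5\right) 0,6 \right)}\right)^{2} = \left(\left(\sqrt{-5 + 6} - 10\right) + \left(-18 + \frac{23}{22} \cdot 6\right)\right)^{2} = \left(\left(\sqrt{1} - 10\right) + \left(-18 + \frac{69}{11}\right)\right)^{2} = \left(\left(1 - 10\right) - \frac{129}{11}\right)^{2} = \left(-9 - \frac{129}{11}\right)^{2} = \left(- \frac{228}{11}\right)^{2} = \frac{51984}{121}$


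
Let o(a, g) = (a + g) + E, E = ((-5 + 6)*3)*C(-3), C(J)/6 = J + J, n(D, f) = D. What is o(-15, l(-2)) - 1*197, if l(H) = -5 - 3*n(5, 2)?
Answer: -340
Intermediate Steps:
C(J) = 12*J (C(J) = 6*(J + J) = 6*(2*J) = 12*J)
l(H) = -20 (l(H) = -5 - 3*5 = -5 - 15 = -20)
E = -108 (E = ((-5 + 6)*3)*(12*(-3)) = (1*3)*(-36) = 3*(-36) = -108)
o(a, g) = -108 + a + g (o(a, g) = (a + g) - 108 = -108 + a + g)
o(-15, l(-2)) - 1*197 = (-108 - 15 - 20) - 1*197 = -143 - 197 = -340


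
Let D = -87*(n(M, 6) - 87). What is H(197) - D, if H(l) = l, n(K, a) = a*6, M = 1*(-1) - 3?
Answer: -4240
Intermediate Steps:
M = -4 (M = -1 - 3 = -4)
n(K, a) = 6*a
D = 4437 (D = -87*(6*6 - 87) = -87*(36 - 87) = -87*(-51) = 4437)
H(197) - D = 197 - 1*4437 = 197 - 4437 = -4240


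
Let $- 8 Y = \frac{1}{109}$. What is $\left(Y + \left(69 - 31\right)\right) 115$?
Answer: $\frac{3810525}{872} \approx 4369.9$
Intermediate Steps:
$Y = - \frac{1}{872}$ ($Y = - \frac{1}{8 \cdot 109} = \left(- \frac{1}{8}\right) \frac{1}{109} = - \frac{1}{872} \approx -0.0011468$)
$\left(Y + \left(69 - 31\right)\right) 115 = \left(- \frac{1}{872} + \left(69 - 31\right)\right) 115 = \left(- \frac{1}{872} + 38\right) 115 = \frac{33135}{872} \cdot 115 = \frac{3810525}{872}$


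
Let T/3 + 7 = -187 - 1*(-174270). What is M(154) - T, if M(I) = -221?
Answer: -522449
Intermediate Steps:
T = 522228 (T = -21 + 3*(-187 - 1*(-174270)) = -21 + 3*(-187 + 174270) = -21 + 3*174083 = -21 + 522249 = 522228)
M(154) - T = -221 - 1*522228 = -221 - 522228 = -522449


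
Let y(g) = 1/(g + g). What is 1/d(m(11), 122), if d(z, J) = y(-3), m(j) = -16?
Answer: -6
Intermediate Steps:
y(g) = 1/(2*g)
d(z, J) = -⅙ (d(z, J) = (½)/(-3) = (½)*(-⅓) = -⅙)
1/d(m(11), 122) = 1/(-⅙) = -6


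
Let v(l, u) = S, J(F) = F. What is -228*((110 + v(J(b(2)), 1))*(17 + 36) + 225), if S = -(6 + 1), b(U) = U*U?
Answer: -1295952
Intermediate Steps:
b(U) = U²
S = -7 (S = -1*7 = -7)
v(l, u) = -7
-228*((110 + v(J(b(2)), 1))*(17 + 36) + 225) = -228*((110 - 7)*(17 + 36) + 225) = -228*(103*53 + 225) = -228*(5459 + 225) = -228*5684 = -1295952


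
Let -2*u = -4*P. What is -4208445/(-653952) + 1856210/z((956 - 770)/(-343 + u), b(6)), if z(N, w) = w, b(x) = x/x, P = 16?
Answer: 404625483455/217984 ≈ 1.8562e+6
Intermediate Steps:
u = 32 (u = -(-2)*16 = -1/2*(-64) = 32)
b(x) = 1
-4208445/(-653952) + 1856210/z((956 - 770)/(-343 + u), b(6)) = -4208445/(-653952) + 1856210/1 = -4208445*(-1/653952) + 1856210*1 = 1402815/217984 + 1856210 = 404625483455/217984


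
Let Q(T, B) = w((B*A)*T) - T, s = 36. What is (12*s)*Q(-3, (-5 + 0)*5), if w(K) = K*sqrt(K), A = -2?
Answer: 1296 - 324000*I*sqrt(6) ≈ 1296.0 - 7.9364e+5*I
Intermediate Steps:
w(K) = K**(3/2)
Q(T, B) = -T + 2*sqrt(2)*(-B*T)**(3/2) (Q(T, B) = ((B*(-2))*T)**(3/2) - T = ((-2*B)*T)**(3/2) - T = (-2*B*T)**(3/2) - T = 2*sqrt(2)*(-B*T)**(3/2) - T = -T + 2*sqrt(2)*(-B*T)**(3/2))
(12*s)*Q(-3, (-5 + 0)*5) = (12*36)*(-1*(-3) + 2*sqrt(2)*(-1*(-5 + 0)*5*(-3))**(3/2)) = 432*(3 + 2*sqrt(2)*(-1*(-5*5)*(-3))**(3/2)) = 432*(3 + 2*sqrt(2)*(-1*(-25)*(-3))**(3/2)) = 432*(3 + 2*sqrt(2)*(-75)**(3/2)) = 432*(3 + 2*sqrt(2)*(-375*I*sqrt(3))) = 432*(3 - 750*I*sqrt(6)) = 1296 - 324000*I*sqrt(6)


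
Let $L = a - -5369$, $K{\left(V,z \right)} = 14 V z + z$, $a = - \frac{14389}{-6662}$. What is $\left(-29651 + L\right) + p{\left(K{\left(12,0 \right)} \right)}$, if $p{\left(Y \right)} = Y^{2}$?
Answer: $- \frac{161752295}{6662} \approx -24280.0$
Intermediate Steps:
$a = \frac{14389}{6662}$ ($a = \left(-14389\right) \left(- \frac{1}{6662}\right) = \frac{14389}{6662} \approx 2.1599$)
$K{\left(V,z \right)} = z + 14 V z$ ($K{\left(V,z \right)} = 14 V z + z = z + 14 V z$)
$L = \frac{35782667}{6662}$ ($L = \frac{14389}{6662} - -5369 = \frac{14389}{6662} + 5369 = \frac{35782667}{6662} \approx 5371.2$)
$\left(-29651 + L\right) + p{\left(K{\left(12,0 \right)} \right)} = \left(-29651 + \frac{35782667}{6662}\right) + \left(0 \left(1 + 14 \cdot 12\right)\right)^{2} = - \frac{161752295}{6662} + \left(0 \left(1 + 168\right)\right)^{2} = - \frac{161752295}{6662} + \left(0 \cdot 169\right)^{2} = - \frac{161752295}{6662} + 0^{2} = - \frac{161752295}{6662} + 0 = - \frac{161752295}{6662}$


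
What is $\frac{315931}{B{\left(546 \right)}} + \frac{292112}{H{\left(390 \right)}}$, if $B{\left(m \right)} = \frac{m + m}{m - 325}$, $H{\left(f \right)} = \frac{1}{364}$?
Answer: $\frac{1276712477}{12} \approx 1.0639 \cdot 10^{8}$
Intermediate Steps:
$H{\left(f \right)} = \frac{1}{364}$
$B{\left(m \right)} = \frac{2 m}{-325 + m}$
$\frac{315931}{B{\left(546 \right)}} + \frac{292112}{H{\left(390 \right)}} = \frac{315931}{2 \cdot 546 \frac{1}{-325 + 546}} + 292112 \frac{1}{\frac{1}{364}} = \frac{315931}{2 \cdot 546 \cdot \frac{1}{221}} + 292112 \cdot 364 = \frac{315931}{2 \cdot 546 \cdot \frac{1}{221}} + 106328768 = \frac{315931}{\frac{84}{17}} + 106328768 = 315931 \cdot \frac{17}{84} + 106328768 = \frac{767261}{12} + 106328768 = \frac{1276712477}{12}$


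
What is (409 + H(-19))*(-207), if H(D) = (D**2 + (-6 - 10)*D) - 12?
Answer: -219834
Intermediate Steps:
H(D) = -12 + D**2 - 16*D (H(D) = (D**2 - 16*D) - 12 = -12 + D**2 - 16*D)
(409 + H(-19))*(-207) = (409 + (-12 + (-19)**2 - 16*(-19)))*(-207) = (409 + (-12 + 361 + 304))*(-207) = (409 + 653)*(-207) = 1062*(-207) = -219834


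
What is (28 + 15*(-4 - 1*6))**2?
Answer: 14884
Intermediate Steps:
(28 + 15*(-4 - 1*6))**2 = (28 + 15*(-4 - 6))**2 = (28 + 15*(-10))**2 = (28 - 150)**2 = (-122)**2 = 14884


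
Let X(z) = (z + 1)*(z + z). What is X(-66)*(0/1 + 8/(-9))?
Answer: -22880/3 ≈ -7626.7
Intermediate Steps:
X(z) = 2*z*(1 + z) (X(z) = (1 + z)*(2*z) = 2*z*(1 + z))
X(-66)*(0/1 + 8/(-9)) = (2*(-66)*(1 - 66))*(0/1 + 8/(-9)) = (2*(-66)*(-65))*(0*1 + 8*(-⅑)) = 8580*(0 - 8/9) = 8580*(-8/9) = -22880/3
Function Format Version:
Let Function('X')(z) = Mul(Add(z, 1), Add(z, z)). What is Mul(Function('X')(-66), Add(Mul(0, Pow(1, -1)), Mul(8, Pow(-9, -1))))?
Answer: Rational(-22880, 3) ≈ -7626.7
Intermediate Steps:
Function('X')(z) = Mul(2, z, Add(1, z)) (Function('X')(z) = Mul(Add(1, z), Mul(2, z)) = Mul(2, z, Add(1, z)))
Mul(Function('X')(-66), Add(Mul(0, Pow(1, -1)), Mul(8, Pow(-9, -1)))) = Mul(Mul(2, -66, Add(1, -66)), Add(Mul(0, Pow(1, -1)), Mul(8, Pow(-9, -1)))) = Mul(Mul(2, -66, -65), Add(Mul(0, 1), Mul(8, Rational(-1, 9)))) = Mul(8580, Add(0, Rational(-8, 9))) = Mul(8580, Rational(-8, 9)) = Rational(-22880, 3)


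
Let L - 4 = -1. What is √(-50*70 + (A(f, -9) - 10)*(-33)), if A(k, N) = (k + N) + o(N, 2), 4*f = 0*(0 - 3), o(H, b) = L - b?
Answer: I*√2906 ≈ 53.907*I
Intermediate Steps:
L = 3 (L = 4 - 1 = 3)
o(H, b) = 3 - b
f = 0 (f = (0*(0 - 3))/4 = (0*(-3))/4 = (¼)*0 = 0)
A(k, N) = 1 + N + k (A(k, N) = (k + N) + (3 - 1*2) = (N + k) + (3 - 2) = (N + k) + 1 = 1 + N + k)
√(-50*70 + (A(f, -9) - 10)*(-33)) = √(-50*70 + ((1 - 9 + 0) - 10)*(-33)) = √(-3500 + (-8 - 10)*(-33)) = √(-3500 - 18*(-33)) = √(-3500 + 594) = √(-2906) = I*√2906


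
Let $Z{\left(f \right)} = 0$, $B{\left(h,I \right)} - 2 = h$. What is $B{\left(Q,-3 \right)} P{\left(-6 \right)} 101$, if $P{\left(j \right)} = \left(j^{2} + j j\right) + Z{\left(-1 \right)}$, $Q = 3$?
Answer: $36360$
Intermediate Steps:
$B{\left(h,I \right)} = 2 + h$
$P{\left(j \right)} = 2 j^{2}$ ($P{\left(j \right)} = \left(j^{2} + j j\right) + 0 = \left(j^{2} + j^{2}\right) + 0 = 2 j^{2} + 0 = 2 j^{2}$)
$B{\left(Q,-3 \right)} P{\left(-6 \right)} 101 = \left(2 + 3\right) 2 \left(-6\right)^{2} \cdot 101 = 5 \cdot 2 \cdot 36 \cdot 101 = 5 \cdot 72 \cdot 101 = 360 \cdot 101 = 36360$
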